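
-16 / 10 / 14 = -4 / 35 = -0.11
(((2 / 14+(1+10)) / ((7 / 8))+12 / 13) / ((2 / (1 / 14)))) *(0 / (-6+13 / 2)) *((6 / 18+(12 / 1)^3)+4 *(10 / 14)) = 0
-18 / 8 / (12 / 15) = -45 / 16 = -2.81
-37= -37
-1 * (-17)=17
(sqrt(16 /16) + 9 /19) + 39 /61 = 2449 /1159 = 2.11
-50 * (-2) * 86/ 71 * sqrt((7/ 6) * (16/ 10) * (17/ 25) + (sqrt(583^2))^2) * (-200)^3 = -2752000000 * sqrt(1911882765)/ 213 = -564936266156.74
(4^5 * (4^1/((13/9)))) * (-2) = -73728/13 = -5671.38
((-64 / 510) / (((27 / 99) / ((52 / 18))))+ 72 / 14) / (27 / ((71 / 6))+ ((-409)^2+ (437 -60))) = 3262379 / 143426874150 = 0.00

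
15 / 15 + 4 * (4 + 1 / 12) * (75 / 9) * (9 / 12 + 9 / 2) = 8587 / 12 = 715.58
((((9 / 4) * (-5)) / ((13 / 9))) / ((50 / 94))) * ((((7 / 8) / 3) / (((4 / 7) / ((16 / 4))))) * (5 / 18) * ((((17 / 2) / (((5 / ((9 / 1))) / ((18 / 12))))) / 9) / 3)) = -117453 / 16640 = -7.06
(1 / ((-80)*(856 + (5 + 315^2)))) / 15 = -1 / 120103200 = -0.00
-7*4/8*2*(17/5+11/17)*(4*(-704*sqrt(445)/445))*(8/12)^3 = 1120.51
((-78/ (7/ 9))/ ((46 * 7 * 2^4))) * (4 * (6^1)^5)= -682344/ 1127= -605.45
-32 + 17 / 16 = -495 / 16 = -30.94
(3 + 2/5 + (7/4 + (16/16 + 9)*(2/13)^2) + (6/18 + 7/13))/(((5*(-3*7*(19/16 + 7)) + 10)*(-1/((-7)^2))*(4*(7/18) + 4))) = 0.06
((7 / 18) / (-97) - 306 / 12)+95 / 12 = -61415 / 3492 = -17.59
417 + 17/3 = 1268/3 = 422.67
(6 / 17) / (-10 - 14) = -1 / 68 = -0.01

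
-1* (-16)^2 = -256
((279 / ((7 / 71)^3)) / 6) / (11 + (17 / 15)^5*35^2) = 1011053836125 / 47956282948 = 21.08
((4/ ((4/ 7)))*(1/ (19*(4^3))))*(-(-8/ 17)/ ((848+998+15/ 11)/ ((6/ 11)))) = 3/ 3750676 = 0.00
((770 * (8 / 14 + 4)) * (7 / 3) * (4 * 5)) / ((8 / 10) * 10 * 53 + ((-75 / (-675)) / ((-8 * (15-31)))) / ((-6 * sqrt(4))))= 387.42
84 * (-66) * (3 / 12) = -1386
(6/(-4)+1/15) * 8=-172/15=-11.47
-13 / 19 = -0.68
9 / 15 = 3 / 5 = 0.60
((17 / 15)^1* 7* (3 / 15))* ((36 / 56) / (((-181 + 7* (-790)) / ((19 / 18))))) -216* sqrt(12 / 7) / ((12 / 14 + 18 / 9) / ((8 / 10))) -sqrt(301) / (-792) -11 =-432* sqrt(21) / 25 -18846623 / 1713300 + sqrt(301) / 792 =-90.17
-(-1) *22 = 22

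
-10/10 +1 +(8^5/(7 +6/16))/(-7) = -634.73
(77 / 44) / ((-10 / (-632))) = 553 / 5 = 110.60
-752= -752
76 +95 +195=366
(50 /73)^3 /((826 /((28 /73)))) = 250000 /1675496219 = 0.00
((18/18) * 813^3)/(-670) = -537367797/670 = -802041.49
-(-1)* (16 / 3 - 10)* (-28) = 392 / 3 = 130.67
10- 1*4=6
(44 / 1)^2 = 1936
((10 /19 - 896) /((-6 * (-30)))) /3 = -8507 /5130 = -1.66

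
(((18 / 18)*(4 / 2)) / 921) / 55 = 2 / 50655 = 0.00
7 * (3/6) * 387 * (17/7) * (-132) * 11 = -4776354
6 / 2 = 3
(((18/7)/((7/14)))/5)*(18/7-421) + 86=-84374/245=-344.38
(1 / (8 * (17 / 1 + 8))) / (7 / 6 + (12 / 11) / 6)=33 / 8900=0.00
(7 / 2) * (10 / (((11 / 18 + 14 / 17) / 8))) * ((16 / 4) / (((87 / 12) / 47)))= 64431360 / 12731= 5060.98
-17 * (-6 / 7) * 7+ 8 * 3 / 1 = 126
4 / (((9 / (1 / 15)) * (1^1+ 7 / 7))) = 2 / 135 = 0.01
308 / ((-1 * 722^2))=-77 / 130321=-0.00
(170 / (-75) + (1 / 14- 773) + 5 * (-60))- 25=-231041 / 210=-1100.20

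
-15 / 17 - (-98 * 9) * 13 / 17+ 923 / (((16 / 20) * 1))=124259 / 68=1827.34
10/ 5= 2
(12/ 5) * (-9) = -108/ 5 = -21.60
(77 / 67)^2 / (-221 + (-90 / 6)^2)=5929 / 17956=0.33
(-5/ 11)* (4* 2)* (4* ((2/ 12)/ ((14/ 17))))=-680/ 231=-2.94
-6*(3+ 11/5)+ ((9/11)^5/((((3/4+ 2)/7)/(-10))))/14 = -282268416/8857805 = -31.87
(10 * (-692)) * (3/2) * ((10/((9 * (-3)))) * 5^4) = 21625000/9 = 2402777.78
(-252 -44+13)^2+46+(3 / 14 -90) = 1120633 / 14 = 80045.21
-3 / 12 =-1 / 4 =-0.25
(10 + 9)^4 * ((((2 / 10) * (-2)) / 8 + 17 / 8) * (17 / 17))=10816643 / 40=270416.08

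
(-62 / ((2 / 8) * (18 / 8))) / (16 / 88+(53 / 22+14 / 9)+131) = -21824 / 26759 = -0.82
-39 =-39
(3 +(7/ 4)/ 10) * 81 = 257.18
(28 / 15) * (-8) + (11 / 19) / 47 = -199867 / 13395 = -14.92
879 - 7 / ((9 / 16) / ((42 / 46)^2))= 459503 / 529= 868.63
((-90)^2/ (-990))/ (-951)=30/ 3487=0.01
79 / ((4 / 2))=79 / 2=39.50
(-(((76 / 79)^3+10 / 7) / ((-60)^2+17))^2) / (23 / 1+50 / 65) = -832670310956692 / 48151977204572582746629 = -0.00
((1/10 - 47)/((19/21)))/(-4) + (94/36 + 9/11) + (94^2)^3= 51905802327886511/75240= 689869781072.39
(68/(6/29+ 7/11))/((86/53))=574838/11567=49.70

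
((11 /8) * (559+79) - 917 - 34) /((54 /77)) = -22715 /216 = -105.16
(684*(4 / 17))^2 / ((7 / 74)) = 553941504 / 2023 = 273821.80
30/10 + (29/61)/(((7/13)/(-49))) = -40.26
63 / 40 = 1.58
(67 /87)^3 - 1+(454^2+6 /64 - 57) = 4342085557493 /21072096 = 206058.55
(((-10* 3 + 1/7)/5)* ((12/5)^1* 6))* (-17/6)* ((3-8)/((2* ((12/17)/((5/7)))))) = -60401/98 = -616.34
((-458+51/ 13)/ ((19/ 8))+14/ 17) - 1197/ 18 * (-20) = 4785320/ 4199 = 1139.63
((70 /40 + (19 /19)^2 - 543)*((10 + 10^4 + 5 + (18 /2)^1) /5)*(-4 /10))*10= 21661864 /5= 4332372.80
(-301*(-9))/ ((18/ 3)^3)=301/ 24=12.54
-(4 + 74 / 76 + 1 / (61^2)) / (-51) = 41371 / 424194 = 0.10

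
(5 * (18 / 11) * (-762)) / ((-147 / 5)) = 114300 / 539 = 212.06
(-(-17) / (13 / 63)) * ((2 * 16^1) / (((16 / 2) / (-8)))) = -34272 / 13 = -2636.31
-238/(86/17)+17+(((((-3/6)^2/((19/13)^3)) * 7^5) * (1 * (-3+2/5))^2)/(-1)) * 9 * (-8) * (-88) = -425040996216212/7373425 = -57644988.08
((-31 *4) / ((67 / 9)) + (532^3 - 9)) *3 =30264317211 / 67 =451706227.03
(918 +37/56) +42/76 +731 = 1755827/1064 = 1650.21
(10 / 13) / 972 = 5 / 6318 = 0.00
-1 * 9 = -9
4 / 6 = 2 / 3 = 0.67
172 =172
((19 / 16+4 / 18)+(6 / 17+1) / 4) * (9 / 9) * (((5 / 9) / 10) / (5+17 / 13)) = 55627 / 3613248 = 0.02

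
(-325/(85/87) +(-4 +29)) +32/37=-306.78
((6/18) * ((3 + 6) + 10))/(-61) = -19/183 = -0.10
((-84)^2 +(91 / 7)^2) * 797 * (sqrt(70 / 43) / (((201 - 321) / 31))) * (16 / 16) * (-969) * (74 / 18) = 426670000865 * sqrt(3010) / 3096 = 7560915849.02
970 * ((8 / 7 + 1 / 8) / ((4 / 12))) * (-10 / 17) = -516525 / 238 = -2170.27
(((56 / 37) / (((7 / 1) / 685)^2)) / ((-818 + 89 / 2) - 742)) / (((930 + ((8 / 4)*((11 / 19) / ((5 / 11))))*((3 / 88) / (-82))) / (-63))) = 233936816000 / 361097975861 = 0.65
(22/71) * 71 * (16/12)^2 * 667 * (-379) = -88983136/9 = -9887015.11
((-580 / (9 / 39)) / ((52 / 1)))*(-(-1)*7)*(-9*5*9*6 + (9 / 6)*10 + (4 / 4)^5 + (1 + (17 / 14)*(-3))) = 4905785 / 6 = 817630.83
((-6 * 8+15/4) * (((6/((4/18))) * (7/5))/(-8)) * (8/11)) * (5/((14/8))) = 4779/11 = 434.45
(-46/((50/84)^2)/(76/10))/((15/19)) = -13524/625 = -21.64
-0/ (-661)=0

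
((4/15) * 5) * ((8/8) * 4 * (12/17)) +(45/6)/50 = 1331/340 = 3.91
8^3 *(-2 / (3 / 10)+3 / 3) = -8704 / 3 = -2901.33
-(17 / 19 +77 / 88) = -269 / 152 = -1.77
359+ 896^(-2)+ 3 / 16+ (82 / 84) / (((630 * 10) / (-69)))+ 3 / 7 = 64956814561 / 180633600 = 359.61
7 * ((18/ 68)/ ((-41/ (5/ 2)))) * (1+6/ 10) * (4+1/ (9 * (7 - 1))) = -1519/ 2091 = -0.73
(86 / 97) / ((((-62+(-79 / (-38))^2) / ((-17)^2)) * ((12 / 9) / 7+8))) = -4381818 / 8078839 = -0.54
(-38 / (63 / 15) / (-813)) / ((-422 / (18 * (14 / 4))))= -95 / 57181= -0.00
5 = 5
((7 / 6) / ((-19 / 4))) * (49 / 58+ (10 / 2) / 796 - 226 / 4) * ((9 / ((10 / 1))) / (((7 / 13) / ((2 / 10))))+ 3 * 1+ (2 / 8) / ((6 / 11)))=20462377471 / 394736400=51.84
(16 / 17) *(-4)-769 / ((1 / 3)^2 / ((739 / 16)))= -86949547 / 272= -319667.45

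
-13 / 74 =-0.18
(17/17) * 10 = 10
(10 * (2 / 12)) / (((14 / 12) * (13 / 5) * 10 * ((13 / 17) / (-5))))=-425 / 1183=-0.36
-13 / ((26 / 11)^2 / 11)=-1331 / 52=-25.60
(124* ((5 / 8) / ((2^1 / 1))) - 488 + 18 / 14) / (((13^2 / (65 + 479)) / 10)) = -17058480 / 1183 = -14419.68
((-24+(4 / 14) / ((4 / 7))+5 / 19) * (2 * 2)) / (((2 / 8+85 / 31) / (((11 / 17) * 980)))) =-337235360 / 17119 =-19699.48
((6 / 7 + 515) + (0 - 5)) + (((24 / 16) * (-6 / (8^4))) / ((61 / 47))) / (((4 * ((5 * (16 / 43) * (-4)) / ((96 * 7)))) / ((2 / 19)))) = 339526995063 / 664616960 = 510.86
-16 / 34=-8 / 17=-0.47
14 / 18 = 7 / 9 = 0.78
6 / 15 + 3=17 / 5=3.40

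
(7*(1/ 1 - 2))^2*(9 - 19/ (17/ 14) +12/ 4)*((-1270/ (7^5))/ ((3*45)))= 15748/ 157437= 0.10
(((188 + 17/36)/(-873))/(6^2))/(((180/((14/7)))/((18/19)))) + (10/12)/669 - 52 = -249270667483/4793775696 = -52.00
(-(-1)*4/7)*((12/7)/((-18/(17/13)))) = -136/1911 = -0.07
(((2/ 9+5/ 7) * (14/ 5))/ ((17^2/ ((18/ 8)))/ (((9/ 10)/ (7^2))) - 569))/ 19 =1062/ 49433345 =0.00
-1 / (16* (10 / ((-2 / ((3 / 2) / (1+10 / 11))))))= 7 / 440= 0.02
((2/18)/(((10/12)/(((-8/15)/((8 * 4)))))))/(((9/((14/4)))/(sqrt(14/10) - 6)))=7/1350 - 7 * sqrt(35)/40500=0.00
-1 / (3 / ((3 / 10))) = -1 / 10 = -0.10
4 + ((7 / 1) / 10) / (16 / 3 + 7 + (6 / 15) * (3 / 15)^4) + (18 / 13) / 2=14277607 / 3006406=4.75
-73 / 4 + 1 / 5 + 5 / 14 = -2477 / 140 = -17.69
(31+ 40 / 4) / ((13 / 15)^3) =138375 / 2197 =62.98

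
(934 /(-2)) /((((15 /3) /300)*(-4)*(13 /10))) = 70050 /13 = 5388.46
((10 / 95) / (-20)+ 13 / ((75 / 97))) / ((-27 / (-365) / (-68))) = -118895246 / 7695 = -15450.97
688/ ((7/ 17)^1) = 11696/ 7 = 1670.86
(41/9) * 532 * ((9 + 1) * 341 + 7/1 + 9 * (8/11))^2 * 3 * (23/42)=5646643207706/121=46666472790.96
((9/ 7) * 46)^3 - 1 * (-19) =70964461/ 343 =206893.47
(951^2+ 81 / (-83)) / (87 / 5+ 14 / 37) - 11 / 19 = 263851182173 / 5186753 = 50870.20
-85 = -85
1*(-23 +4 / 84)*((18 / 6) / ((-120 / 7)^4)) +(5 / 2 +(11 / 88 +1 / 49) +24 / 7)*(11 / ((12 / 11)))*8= 2489188589513 / 5080320000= 489.97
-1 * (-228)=228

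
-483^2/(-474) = 77763/158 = 492.17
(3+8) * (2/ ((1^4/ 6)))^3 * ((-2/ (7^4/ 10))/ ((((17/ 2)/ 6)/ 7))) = -4561920/ 5831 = -782.36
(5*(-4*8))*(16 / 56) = -320 / 7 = -45.71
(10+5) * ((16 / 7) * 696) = 167040 / 7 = 23862.86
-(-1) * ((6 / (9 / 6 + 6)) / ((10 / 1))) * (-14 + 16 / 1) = 4 / 25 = 0.16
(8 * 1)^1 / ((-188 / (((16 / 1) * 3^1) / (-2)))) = 1.02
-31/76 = -0.41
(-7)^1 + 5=-2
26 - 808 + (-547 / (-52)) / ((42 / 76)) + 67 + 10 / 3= -126059 / 182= -692.63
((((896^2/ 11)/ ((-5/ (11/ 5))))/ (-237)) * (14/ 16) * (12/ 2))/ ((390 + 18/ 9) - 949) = -1404928/ 1100075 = -1.28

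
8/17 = 0.47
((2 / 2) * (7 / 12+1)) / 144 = 19 / 1728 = 0.01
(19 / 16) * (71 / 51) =1349 / 816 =1.65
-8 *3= -24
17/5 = 3.40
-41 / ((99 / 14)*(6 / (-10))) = 2870 / 297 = 9.66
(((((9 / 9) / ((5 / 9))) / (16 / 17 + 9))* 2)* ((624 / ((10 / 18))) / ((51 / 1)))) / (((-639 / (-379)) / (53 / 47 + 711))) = 730663488 / 216905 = 3368.59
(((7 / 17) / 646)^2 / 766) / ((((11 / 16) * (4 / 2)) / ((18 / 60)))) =0.00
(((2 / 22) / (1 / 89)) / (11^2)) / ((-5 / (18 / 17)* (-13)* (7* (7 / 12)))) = 19224 / 72066995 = 0.00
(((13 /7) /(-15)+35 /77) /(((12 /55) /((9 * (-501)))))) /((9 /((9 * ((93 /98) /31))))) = -287073 /1372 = -209.24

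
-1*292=-292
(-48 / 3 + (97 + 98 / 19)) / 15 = 1637 / 285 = 5.74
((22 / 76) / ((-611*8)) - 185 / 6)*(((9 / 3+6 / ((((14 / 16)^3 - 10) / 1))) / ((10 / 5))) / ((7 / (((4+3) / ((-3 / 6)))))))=64481617809 / 887299088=72.67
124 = 124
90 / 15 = 6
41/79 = 0.52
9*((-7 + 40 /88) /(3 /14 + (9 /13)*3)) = -39312 /1529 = -25.71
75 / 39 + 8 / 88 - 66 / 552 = 1.89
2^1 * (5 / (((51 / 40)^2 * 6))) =1.03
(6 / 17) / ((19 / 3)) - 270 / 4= -43569 / 646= -67.44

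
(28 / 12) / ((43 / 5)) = 35 / 129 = 0.27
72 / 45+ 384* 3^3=51848 / 5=10369.60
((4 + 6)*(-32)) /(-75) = 64 /15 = 4.27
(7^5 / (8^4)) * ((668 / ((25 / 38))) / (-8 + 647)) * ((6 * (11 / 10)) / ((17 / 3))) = 586614721 / 77248000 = 7.59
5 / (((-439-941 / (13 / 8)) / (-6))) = 78 / 2647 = 0.03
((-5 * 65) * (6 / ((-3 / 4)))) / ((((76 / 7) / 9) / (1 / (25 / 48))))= 78624 / 19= 4138.11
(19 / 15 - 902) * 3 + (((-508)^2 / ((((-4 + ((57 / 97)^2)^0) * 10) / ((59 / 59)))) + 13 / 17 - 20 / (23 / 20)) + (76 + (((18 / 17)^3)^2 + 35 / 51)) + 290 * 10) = -4631658785475 / 555164087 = -8342.86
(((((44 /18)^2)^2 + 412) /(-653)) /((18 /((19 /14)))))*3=-13952593 /89970993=-0.16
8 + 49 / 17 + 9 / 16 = 3113 / 272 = 11.44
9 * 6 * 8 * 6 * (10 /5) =5184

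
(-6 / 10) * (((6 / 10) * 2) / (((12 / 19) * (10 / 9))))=-513 / 500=-1.03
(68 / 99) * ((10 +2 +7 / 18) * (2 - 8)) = -15164 / 297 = -51.06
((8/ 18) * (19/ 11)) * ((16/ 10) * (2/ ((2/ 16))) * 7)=68096/ 495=137.57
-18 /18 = -1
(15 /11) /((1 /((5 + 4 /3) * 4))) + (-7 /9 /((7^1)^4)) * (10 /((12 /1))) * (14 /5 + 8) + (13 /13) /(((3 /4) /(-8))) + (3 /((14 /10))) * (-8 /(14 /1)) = 256391 /11319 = 22.65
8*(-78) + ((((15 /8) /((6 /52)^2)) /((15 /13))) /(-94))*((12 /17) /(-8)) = -11963627 /19176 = -623.89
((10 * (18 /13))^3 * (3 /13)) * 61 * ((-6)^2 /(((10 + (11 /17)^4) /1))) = 3208978381536000 /24272594411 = 132205.83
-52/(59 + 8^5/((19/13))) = -988/427105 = -0.00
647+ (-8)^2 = 711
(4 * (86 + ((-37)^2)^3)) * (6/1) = 61577435880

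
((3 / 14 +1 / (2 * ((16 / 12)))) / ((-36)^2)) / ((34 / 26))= 143 / 411264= 0.00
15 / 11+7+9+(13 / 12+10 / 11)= 2555 / 132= 19.36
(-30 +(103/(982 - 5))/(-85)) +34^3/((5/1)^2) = 640342871/415225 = 1542.16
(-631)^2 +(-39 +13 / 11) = 4379355 / 11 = 398123.18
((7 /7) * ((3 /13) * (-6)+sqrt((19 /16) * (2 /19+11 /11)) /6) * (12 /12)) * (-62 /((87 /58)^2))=496 /13 -31 * sqrt(21) /27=32.89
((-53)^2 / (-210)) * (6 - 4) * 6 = -5618 / 35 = -160.51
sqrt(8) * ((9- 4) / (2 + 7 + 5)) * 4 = 20 * sqrt(2) / 7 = 4.04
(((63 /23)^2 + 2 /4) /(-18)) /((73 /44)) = -93137 /347553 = -0.27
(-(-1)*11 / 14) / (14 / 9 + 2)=99 / 448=0.22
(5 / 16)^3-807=-3305347 / 4096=-806.97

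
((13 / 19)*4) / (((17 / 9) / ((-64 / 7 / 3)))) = -9984 / 2261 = -4.42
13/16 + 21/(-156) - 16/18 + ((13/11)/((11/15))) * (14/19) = 4202455/4303728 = 0.98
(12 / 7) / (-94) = -6 / 329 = -0.02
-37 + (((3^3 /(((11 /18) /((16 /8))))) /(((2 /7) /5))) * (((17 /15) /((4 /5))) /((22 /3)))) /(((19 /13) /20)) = 9312962 /2299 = 4050.88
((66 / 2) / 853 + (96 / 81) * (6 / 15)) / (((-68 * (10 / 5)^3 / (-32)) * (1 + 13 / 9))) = 59047 / 4785330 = 0.01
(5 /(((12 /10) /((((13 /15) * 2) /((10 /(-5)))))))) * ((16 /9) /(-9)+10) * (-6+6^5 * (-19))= 5230025.72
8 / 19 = 0.42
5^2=25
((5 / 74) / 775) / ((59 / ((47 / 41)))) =47 / 27745930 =0.00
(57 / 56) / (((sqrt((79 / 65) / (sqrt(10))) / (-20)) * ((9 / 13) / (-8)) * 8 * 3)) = 1235 * sqrt(1027) * 2^(1 / 4) * 5^(3 / 4) / 9954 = 15.81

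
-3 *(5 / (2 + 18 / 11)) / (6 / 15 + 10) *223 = -36795 / 416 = -88.45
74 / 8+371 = 1521 / 4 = 380.25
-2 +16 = 14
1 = 1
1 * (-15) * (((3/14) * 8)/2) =-90/7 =-12.86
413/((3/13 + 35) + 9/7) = 37583/3323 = 11.31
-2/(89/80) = -160/89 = -1.80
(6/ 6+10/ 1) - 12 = -1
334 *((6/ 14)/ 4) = 501/ 14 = 35.79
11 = 11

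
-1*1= -1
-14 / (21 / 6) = -4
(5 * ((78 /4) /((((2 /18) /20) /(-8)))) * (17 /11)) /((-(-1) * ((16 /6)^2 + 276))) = -413100 /539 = -766.42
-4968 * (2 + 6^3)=-1083024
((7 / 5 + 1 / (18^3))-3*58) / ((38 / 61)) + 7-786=-1170207991 / 1108080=-1056.07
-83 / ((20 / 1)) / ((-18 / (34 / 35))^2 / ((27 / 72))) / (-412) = 23987 / 2180304000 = 0.00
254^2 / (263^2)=64516 / 69169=0.93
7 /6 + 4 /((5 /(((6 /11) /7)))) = 2839 /2310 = 1.23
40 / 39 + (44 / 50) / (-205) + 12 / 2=1403392 / 199875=7.02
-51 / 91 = -0.56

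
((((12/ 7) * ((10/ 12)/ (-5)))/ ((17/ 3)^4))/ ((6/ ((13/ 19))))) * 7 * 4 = -1404/ 1586899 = -0.00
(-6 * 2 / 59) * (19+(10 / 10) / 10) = -1146 / 295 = -3.88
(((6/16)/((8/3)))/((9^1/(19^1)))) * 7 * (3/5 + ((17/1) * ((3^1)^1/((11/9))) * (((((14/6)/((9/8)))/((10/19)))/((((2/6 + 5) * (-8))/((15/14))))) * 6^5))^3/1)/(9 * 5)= -78136563491360073371/51110400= -1528780120902.21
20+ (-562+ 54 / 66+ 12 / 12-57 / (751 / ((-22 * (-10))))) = -4600382 / 8261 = -556.88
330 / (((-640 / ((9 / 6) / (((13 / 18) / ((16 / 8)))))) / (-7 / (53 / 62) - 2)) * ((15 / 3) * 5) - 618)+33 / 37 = -0.48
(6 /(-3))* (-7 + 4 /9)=118 /9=13.11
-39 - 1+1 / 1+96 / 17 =-567 / 17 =-33.35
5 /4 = 1.25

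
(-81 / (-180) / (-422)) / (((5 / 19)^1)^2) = -3249 / 211000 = -0.02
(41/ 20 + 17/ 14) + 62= 9137/ 140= 65.26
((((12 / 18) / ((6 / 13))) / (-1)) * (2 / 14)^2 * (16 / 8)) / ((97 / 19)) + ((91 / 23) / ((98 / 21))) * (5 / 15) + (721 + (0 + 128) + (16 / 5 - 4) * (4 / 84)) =8355356867 / 9838710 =849.23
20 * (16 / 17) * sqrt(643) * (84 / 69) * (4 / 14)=2560 * sqrt(643) / 391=166.02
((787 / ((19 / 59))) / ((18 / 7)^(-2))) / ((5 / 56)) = 180983.96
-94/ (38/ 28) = -1316/ 19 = -69.26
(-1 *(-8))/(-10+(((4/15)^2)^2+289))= 405000/14124631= 0.03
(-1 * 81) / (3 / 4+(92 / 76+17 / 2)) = -2052 / 265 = -7.74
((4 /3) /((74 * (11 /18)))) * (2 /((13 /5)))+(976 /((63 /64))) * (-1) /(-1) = 330504584 /333333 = 991.51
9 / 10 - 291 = -290.10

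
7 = 7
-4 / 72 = -1 / 18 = -0.06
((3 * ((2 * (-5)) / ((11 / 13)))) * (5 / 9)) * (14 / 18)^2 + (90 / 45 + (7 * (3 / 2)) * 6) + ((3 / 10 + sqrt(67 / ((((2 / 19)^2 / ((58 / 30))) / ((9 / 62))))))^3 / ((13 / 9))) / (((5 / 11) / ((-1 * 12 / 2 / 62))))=-4567799709 * sqrt(1806990) / 595820000 - 57448649616299 / 333937890000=-10477.55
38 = 38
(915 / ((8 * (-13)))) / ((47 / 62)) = -28365 / 2444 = -11.61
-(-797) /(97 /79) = 62963 /97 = 649.10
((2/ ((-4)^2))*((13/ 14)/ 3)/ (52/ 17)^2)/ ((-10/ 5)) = -289/ 139776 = -0.00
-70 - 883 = -953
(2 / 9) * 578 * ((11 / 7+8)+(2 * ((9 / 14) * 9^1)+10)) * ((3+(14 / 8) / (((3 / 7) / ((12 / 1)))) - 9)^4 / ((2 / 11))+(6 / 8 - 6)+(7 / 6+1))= 14215823508658 / 189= 75215997400.31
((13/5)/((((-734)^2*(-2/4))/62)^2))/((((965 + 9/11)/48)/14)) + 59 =1776741953940623/30114270356860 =59.00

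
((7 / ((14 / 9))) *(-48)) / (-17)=216 / 17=12.71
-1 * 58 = -58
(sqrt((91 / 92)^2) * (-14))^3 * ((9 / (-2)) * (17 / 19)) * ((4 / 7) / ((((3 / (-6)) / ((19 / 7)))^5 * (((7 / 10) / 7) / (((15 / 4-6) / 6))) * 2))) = 54006202.75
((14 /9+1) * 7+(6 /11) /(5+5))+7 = 12347 /495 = 24.94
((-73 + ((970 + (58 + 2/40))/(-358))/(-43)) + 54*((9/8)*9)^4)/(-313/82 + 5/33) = -60511415268034863/390894300160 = -154802.50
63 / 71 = 0.89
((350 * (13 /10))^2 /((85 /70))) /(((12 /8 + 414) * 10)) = 579670 /14127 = 41.03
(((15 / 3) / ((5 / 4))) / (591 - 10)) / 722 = 2 / 209741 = 0.00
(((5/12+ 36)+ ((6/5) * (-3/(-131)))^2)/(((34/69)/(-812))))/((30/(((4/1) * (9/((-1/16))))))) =42018268747056/36467125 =1152223.24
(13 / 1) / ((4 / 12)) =39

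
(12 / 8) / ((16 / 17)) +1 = 83 / 32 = 2.59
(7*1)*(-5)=-35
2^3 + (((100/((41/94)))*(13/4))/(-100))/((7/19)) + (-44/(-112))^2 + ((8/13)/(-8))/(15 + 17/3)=-156408589/12954032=-12.07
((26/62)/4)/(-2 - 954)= -0.00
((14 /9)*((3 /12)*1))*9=7 /2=3.50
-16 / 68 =-0.24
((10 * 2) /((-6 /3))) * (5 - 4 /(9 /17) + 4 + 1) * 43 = -1051.11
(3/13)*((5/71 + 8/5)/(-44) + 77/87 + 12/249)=7767779/37597340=0.21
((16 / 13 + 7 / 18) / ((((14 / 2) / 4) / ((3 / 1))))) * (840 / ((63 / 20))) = 606400 / 819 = 740.42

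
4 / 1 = 4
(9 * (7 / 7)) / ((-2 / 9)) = -81 / 2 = -40.50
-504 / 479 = -1.05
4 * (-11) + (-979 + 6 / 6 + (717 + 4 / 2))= -303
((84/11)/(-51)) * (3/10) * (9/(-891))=0.00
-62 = -62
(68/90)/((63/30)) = 68/189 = 0.36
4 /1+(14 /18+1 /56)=2417 /504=4.80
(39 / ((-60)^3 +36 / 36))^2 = 1521 / 46655568001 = 0.00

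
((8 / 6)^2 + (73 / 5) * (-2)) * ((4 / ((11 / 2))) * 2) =-19744 / 495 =-39.89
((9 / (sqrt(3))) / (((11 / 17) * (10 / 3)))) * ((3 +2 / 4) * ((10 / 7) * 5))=765 * sqrt(3) / 22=60.23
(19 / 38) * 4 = 2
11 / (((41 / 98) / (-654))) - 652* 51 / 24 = -1523635 / 82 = -18580.91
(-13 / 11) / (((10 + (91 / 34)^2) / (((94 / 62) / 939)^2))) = -33196852 / 184931466862131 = -0.00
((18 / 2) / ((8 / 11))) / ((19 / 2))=99 / 76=1.30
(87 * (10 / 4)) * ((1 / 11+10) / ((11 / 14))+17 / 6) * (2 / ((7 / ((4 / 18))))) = 1650245 / 7623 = 216.48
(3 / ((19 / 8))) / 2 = 12 / 19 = 0.63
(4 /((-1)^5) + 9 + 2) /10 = 7 /10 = 0.70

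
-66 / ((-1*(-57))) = -22 / 19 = -1.16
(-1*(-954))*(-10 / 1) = -9540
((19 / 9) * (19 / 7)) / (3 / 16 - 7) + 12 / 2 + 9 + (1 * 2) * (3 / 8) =409517 / 27468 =14.91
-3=-3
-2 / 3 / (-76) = 1 / 114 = 0.01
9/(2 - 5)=-3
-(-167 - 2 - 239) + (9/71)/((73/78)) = 2115366/5183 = 408.14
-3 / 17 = -0.18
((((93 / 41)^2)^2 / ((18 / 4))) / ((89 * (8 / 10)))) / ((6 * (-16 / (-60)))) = 207792225 / 4023883664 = 0.05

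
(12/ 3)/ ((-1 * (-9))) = 4/ 9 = 0.44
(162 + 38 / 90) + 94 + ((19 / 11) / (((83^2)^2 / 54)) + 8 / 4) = 6070821010169 / 23491868895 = 258.42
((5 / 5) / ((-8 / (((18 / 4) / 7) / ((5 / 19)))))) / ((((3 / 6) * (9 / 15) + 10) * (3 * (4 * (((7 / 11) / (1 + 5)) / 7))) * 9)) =-209 / 11536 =-0.02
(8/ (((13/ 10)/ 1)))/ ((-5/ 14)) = -224/ 13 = -17.23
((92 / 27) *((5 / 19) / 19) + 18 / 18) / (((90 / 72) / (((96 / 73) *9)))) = 1306496 / 131765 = 9.92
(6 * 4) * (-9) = -216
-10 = -10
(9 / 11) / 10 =9 / 110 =0.08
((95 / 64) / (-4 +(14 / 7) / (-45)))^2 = 18275625 / 135675904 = 0.13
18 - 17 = 1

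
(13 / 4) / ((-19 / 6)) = -39 / 38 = -1.03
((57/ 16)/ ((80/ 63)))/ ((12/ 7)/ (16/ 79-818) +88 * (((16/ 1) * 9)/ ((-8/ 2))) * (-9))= 270666837/ 2750788897280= 0.00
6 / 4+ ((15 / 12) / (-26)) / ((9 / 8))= 341 / 234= 1.46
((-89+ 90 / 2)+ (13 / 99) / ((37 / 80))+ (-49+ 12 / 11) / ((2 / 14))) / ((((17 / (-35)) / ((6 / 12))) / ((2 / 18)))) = 48599915 / 1120878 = 43.36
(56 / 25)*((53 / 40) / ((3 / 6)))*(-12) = -71.23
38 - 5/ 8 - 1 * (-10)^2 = -62.62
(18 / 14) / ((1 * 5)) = 9 / 35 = 0.26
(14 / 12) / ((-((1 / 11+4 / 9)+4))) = -231 / 898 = -0.26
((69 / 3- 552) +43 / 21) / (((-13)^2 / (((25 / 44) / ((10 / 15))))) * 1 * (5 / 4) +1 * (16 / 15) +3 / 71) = -3928430 / 1856113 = -2.12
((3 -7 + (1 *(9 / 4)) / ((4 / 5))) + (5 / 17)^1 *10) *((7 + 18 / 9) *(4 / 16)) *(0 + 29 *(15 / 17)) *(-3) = -5602365 / 18496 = -302.90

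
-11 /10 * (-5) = 11 /2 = 5.50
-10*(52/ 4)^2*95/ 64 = -80275/ 32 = -2508.59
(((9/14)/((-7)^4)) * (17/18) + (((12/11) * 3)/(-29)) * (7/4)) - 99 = -2127357409/21445732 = -99.20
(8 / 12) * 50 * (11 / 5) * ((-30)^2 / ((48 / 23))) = 31625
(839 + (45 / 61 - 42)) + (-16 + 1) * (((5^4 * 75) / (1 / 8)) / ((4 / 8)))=-686201338 / 61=-11249202.26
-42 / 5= -8.40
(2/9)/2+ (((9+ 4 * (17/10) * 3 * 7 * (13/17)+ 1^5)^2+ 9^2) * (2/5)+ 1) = 5716.97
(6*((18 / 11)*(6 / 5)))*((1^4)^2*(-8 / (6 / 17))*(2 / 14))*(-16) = 235008 / 385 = 610.41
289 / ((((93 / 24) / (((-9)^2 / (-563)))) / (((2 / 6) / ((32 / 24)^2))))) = -70227 / 34906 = -2.01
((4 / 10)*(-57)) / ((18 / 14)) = -266 / 15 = -17.73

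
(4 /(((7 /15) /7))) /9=20 /3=6.67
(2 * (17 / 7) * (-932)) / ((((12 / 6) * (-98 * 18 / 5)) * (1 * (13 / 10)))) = 198050 / 40131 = 4.94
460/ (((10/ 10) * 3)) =460/ 3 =153.33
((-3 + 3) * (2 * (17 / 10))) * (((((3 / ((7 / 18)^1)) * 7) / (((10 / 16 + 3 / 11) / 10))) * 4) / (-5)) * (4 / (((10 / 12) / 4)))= 0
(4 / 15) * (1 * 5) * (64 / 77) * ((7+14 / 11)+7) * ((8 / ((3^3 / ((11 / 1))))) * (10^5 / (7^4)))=1638400000 / 713097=2297.58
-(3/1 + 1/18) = -55/18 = -3.06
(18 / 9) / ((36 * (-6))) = -1 / 108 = -0.01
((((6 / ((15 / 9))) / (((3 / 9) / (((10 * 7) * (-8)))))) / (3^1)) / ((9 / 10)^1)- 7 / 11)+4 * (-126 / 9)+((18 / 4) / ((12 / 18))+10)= -100315 / 44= -2279.89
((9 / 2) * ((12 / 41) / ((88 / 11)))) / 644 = 27 / 105616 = 0.00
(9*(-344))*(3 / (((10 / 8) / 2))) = -74304 / 5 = -14860.80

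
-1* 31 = -31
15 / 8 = 1.88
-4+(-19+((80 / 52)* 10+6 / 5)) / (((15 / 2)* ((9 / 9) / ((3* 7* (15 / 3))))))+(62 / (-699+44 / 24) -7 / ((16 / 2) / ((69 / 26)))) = -13461373 / 334640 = -40.23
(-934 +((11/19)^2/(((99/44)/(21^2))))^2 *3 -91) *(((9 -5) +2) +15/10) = 89419.60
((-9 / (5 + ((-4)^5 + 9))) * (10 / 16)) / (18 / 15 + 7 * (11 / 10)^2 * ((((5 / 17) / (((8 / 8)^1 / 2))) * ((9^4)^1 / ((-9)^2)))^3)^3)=1778818147455 / 3424038870867302731059216838304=0.00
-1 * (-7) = 7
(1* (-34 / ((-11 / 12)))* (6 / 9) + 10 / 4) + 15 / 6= 327 / 11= 29.73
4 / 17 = 0.24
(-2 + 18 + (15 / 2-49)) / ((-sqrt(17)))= 3* sqrt(17) / 2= 6.18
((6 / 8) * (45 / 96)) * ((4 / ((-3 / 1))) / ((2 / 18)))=-4.22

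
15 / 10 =3 / 2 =1.50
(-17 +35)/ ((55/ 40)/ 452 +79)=21696/ 95225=0.23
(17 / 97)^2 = 289 / 9409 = 0.03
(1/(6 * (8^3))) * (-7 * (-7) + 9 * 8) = 121/3072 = 0.04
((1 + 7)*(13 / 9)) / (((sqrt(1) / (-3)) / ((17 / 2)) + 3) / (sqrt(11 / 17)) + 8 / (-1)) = -155584 / 84911 - 15704*sqrt(187) / 254733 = -2.68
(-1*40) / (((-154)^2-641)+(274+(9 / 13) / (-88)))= -45760 / 26711247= -0.00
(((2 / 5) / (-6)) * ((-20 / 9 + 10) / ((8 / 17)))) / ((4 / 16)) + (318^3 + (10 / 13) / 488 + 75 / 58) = 79868634349025 / 2483676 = 32157428.89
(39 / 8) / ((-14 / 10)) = -195 / 56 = -3.48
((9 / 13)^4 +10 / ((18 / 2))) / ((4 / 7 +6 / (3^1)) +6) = 2412613 / 15422940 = 0.16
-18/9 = -2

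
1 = 1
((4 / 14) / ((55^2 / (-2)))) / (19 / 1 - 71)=1 / 275275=0.00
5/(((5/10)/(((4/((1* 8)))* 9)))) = 45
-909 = -909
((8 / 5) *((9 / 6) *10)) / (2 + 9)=2.18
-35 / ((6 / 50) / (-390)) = 113750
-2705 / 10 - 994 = -2529 / 2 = -1264.50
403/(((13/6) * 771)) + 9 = 2375/257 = 9.24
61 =61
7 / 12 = 0.58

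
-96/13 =-7.38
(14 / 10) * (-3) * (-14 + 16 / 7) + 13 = 311 / 5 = 62.20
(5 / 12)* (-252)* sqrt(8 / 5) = -42* sqrt(10) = -132.82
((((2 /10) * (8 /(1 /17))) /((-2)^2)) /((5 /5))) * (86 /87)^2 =251464 /37845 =6.64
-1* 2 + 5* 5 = 23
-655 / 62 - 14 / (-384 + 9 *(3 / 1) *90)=-21629 / 2046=-10.57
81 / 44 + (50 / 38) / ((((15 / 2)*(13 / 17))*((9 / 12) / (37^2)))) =41140543 / 97812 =420.61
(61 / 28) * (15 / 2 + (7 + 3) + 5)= 49.02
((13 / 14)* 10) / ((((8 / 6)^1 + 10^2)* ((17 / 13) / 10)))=12675 / 18088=0.70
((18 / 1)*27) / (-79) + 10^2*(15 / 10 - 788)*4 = -24853886 / 79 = -314606.15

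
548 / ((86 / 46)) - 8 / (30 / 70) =35404 / 129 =274.45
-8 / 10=-4 / 5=-0.80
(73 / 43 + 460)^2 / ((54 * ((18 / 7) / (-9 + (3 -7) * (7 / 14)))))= -30348903893 / 1797228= -16886.51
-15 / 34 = -0.44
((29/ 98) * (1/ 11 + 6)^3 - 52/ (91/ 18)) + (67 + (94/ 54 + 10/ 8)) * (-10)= -1132839586/ 1760913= -643.33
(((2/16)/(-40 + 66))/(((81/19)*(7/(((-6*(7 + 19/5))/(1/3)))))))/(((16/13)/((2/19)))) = -3/1120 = -0.00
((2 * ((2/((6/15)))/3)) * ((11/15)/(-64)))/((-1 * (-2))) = -11/576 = -0.02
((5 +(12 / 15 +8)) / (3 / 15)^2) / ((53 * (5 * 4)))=69 / 212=0.33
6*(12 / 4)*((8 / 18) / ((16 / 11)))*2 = 11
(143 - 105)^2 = 1444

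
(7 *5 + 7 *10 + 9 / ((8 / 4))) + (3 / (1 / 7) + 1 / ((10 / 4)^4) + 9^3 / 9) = 264407 / 1250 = 211.53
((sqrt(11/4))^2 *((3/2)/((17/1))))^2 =1089/18496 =0.06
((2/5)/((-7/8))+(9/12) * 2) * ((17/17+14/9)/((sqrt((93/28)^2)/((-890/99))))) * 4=-2390896/82863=-28.85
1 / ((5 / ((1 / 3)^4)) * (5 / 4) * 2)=2 / 2025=0.00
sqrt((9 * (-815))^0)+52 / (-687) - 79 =-53638 / 687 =-78.08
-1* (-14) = 14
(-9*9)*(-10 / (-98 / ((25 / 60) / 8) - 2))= -2025 / 4709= -0.43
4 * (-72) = -288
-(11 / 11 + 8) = -9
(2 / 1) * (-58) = -116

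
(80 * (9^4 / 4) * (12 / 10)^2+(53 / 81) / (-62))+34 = 4745558723 / 25110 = 188990.79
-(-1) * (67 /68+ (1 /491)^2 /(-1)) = 16152359 /16393508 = 0.99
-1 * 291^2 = -84681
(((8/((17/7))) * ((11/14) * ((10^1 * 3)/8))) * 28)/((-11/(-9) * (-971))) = -3780/16507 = -0.23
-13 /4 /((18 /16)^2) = -208 /81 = -2.57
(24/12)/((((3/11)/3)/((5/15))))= 22/3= 7.33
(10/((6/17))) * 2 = 170/3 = 56.67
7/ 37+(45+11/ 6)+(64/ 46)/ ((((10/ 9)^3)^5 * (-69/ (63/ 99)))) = 949080127321787485909/ 20184656250000000000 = 47.02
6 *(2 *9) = 108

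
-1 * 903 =-903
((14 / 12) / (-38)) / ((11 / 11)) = -7 / 228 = -0.03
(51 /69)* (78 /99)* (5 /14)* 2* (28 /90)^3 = 173264 /13832775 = 0.01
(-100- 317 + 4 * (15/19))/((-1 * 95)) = 7863/1805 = 4.36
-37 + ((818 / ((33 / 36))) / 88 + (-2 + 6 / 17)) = -58638 / 2057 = -28.51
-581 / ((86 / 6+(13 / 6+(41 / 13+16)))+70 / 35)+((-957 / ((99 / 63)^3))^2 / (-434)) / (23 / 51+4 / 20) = -3094012330297 / 13410980308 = -230.71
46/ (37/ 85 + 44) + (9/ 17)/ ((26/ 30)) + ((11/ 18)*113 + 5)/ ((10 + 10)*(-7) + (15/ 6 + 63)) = 243287648/ 373118499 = 0.65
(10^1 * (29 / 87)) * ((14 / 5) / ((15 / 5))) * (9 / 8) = 7 / 2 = 3.50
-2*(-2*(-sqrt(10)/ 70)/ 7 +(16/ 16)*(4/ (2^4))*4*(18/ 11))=-36/ 11 - 2*sqrt(10)/ 245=-3.30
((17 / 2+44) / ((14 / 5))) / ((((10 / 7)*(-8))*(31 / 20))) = -525 / 496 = -1.06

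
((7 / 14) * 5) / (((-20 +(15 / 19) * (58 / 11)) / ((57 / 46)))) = -11913 / 60904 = -0.20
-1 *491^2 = -241081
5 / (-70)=-0.07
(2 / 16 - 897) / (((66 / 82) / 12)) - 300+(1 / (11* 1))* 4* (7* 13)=-27277 / 2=-13638.50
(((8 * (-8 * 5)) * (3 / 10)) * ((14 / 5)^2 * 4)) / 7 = -10752 / 25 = -430.08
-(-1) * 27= 27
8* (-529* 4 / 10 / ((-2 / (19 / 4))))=20102 / 5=4020.40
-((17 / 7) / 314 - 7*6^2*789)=437023927 / 2198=198827.99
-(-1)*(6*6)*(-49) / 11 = -160.36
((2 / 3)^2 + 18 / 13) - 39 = -4349 / 117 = -37.17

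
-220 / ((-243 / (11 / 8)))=605 / 486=1.24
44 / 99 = 4 / 9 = 0.44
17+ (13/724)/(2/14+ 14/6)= 49253/2896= 17.01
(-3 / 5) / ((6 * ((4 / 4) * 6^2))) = -1 / 360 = -0.00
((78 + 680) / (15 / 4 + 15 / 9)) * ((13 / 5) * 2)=18192 / 25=727.68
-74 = -74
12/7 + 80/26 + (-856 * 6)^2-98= 2400434654/91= 26378402.79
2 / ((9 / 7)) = 14 / 9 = 1.56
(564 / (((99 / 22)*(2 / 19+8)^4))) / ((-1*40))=-6125087 / 8436729840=-0.00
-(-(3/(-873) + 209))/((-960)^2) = 30409/134092800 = 0.00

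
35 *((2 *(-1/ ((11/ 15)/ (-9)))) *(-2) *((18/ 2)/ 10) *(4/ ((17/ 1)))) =-68040/ 187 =-363.85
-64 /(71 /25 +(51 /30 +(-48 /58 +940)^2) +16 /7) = -18838400 /259631902749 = -0.00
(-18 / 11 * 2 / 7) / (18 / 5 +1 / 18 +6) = -3240 / 66913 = -0.05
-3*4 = -12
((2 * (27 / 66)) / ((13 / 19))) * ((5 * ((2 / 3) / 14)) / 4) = 285 / 4004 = 0.07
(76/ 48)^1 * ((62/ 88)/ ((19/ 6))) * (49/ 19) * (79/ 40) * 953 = 114360953/ 66880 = 1709.94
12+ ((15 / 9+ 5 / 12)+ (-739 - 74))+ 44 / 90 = -143717 / 180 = -798.43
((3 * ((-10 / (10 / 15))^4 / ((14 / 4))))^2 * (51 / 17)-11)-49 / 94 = 26018465571933 / 4606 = 5648820141.54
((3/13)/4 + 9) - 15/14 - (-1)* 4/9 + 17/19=580453/62244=9.33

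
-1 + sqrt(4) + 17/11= 28/11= 2.55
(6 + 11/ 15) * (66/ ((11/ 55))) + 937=3159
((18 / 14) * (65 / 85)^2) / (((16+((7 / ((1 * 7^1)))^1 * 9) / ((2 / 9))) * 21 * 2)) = 0.00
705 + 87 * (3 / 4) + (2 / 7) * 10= 21647 / 28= 773.11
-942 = -942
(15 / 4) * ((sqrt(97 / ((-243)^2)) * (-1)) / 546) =-5 * sqrt(97) / 176904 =-0.00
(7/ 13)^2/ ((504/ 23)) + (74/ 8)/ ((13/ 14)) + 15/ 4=167003/ 12168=13.72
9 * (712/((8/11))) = 8811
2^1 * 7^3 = 686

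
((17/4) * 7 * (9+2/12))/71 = 6545/1704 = 3.84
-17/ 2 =-8.50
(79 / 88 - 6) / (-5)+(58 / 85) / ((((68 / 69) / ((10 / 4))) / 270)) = 59559461 / 127160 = 468.38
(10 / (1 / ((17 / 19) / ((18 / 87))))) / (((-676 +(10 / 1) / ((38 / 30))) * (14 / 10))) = -12325 / 266574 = -0.05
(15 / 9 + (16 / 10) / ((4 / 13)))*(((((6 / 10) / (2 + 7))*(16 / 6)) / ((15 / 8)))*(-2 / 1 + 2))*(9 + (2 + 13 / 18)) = 0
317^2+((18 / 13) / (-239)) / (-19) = 5932167155 / 59033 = 100489.00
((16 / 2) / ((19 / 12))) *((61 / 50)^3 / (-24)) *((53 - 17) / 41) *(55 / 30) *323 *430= -10950925326 / 128125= -85470.64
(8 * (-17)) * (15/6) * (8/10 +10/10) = -612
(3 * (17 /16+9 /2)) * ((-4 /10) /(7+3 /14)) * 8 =-3738 /505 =-7.40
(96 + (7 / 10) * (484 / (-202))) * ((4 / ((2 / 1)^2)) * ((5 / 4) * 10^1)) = 238165 / 202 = 1179.03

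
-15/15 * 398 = -398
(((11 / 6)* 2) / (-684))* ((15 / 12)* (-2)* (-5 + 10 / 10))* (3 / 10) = -11 / 684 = -0.02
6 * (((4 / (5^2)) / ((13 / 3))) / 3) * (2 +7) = 216 / 325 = 0.66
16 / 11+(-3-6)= -83 / 11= -7.55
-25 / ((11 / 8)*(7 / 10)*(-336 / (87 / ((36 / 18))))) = 3625 / 1078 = 3.36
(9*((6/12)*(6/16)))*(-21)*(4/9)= -63/4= -15.75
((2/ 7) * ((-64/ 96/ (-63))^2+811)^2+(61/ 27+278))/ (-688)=-1680994347714077/ 6145167074256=-273.55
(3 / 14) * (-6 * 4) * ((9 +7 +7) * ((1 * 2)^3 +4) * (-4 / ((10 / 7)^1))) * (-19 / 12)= -31464 / 5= -6292.80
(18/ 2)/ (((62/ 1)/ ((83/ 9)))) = 83/ 62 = 1.34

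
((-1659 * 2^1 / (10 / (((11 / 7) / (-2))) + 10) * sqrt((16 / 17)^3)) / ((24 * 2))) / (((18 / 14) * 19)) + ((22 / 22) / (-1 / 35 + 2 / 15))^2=170324 * sqrt(17) / 741285 + 11025 / 121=92.06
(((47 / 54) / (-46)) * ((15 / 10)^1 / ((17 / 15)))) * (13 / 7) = -3055 / 65688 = -0.05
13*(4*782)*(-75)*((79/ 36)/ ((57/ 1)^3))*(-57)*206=4136037100/ 9747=424339.50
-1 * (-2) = 2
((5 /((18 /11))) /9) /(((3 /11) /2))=605 /243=2.49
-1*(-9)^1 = 9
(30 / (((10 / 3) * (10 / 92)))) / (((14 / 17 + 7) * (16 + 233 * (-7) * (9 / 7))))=-0.01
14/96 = 7/48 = 0.15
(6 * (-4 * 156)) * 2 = -7488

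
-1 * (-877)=877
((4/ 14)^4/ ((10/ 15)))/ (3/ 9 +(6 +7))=9/ 12005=0.00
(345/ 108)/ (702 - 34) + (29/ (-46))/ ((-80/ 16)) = 361921/ 2765520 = 0.13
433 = 433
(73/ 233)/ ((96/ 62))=2263/ 11184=0.20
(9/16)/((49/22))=99/392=0.25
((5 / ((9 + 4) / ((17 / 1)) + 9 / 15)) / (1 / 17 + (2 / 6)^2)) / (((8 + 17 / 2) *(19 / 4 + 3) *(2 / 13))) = 21675 / 19778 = 1.10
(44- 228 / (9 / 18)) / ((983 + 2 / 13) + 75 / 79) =-211562 / 505337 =-0.42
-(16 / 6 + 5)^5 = -6436343 / 243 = -26487.01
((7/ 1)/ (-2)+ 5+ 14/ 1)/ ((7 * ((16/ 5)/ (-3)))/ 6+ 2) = 1395/ 68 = 20.51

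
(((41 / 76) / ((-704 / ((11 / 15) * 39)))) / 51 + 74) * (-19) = -91783147 / 65280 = -1405.99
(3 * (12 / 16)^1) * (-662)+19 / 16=-23813 / 16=-1488.31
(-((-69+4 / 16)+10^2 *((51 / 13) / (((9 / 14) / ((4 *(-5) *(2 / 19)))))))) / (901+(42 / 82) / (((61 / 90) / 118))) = 10033449275 / 7340111844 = 1.37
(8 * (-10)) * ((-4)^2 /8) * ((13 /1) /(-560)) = 26 /7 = 3.71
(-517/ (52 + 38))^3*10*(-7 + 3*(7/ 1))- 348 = -26886.24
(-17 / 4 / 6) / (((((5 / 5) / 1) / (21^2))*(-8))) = 2499 / 64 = 39.05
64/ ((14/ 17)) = 544/ 7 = 77.71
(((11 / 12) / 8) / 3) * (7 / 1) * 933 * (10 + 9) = 454993 / 96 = 4739.51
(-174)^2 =30276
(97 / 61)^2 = 9409 / 3721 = 2.53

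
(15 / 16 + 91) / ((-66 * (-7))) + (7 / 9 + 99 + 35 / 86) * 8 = 801.68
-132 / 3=-44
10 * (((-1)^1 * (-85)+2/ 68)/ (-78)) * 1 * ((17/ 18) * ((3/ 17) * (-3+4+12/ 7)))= -39235/ 7956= -4.93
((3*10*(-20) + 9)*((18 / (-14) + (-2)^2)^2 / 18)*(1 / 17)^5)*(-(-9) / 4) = -213351 / 556583944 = -0.00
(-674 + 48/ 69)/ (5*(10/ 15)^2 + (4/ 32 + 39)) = -1114992/ 68471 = -16.28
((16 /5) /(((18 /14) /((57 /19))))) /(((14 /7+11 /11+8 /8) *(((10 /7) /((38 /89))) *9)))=3724 /60075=0.06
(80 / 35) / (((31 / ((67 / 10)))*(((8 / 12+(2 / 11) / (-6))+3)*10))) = 737 / 54250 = 0.01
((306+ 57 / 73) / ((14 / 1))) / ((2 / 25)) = 559875 / 2044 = 273.91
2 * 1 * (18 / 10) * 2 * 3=108 / 5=21.60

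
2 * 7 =14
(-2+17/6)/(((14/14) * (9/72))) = 20/3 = 6.67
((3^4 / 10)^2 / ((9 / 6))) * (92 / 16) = 50301 / 200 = 251.50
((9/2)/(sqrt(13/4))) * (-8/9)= -8 * sqrt(13)/13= -2.22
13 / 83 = 0.16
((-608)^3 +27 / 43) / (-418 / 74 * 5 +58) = -357586336793 / 47343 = -7553098.38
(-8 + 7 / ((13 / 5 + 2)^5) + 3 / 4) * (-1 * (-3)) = -559699341 / 25745372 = -21.74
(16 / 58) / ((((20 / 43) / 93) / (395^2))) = 249577590 / 29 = 8606123.79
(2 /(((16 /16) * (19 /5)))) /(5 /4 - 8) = -40 /513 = -0.08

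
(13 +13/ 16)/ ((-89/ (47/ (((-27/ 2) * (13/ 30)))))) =1.25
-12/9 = -4/3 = -1.33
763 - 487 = 276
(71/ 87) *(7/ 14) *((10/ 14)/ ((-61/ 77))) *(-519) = 675565/ 3538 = 190.95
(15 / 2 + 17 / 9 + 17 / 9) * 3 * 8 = 812 / 3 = 270.67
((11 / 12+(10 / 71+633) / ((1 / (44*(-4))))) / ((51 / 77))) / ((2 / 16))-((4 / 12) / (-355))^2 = -8650612233089 / 6427275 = -1345922.22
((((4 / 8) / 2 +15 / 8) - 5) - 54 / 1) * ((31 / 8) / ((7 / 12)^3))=-54405 / 49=-1110.31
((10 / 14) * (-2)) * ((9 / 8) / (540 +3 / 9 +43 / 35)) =-675 / 227456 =-0.00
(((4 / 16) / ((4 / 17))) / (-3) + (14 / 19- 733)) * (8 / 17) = -668147 / 1938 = -344.76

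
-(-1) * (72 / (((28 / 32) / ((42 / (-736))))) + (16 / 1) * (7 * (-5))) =-12988 / 23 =-564.70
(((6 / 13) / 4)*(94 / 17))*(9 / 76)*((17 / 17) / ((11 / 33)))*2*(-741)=-11421 / 34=-335.91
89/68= 1.31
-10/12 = -5/6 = -0.83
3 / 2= 1.50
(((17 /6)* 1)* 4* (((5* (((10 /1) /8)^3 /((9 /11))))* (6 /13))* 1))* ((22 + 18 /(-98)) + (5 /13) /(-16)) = 25958755625 /19079424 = 1360.56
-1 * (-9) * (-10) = -90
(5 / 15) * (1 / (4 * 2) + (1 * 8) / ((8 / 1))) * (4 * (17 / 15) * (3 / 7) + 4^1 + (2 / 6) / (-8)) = 4957 / 2240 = 2.21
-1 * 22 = -22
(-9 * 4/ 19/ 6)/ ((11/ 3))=-18/ 209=-0.09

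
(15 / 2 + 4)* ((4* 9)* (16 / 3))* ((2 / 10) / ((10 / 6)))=6624 / 25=264.96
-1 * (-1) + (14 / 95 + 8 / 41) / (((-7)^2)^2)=9353229 / 9351895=1.00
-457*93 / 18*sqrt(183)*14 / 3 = -99169*sqrt(183) / 9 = -149059.26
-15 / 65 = -3 / 13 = -0.23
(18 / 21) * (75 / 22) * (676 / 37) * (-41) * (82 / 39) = -13111800 / 2849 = -4602.25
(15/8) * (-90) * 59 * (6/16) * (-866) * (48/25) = 6207921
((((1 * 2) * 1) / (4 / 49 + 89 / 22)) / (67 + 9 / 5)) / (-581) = -385 / 31756962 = -0.00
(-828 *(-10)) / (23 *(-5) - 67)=-4140 / 91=-45.49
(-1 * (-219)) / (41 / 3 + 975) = 657 / 2966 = 0.22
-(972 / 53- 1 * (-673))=-36641 / 53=-691.34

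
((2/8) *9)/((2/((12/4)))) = 27/8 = 3.38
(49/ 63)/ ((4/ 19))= 133/ 36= 3.69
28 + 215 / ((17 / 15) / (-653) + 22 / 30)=2306573 / 7166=321.88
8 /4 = 2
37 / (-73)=-37 / 73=-0.51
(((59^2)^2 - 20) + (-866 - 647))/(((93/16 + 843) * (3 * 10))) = 96926624/203715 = 475.80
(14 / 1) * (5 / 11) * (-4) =-280 / 11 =-25.45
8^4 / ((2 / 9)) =18432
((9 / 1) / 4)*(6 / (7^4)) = 27 / 4802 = 0.01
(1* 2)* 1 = 2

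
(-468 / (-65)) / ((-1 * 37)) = -36 / 185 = -0.19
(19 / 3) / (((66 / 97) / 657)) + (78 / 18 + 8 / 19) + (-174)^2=45640789 / 1254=36396.16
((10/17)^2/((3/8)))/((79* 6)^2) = 200/48698523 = 0.00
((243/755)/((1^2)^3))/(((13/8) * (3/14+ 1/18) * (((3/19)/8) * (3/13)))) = 2068416/12835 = 161.15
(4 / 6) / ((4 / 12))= 2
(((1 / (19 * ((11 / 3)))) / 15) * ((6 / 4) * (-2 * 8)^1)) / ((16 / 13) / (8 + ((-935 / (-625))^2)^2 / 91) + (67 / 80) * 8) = -0.00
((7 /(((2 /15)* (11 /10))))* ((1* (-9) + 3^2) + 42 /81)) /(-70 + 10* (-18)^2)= 245 /31383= 0.01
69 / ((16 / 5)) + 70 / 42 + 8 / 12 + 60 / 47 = 56789 / 2256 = 25.17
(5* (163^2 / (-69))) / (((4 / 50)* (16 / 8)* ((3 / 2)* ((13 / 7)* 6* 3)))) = -23247875 / 96876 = -239.98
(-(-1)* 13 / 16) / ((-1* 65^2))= -1 / 5200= -0.00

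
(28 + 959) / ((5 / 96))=94752 / 5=18950.40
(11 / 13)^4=0.51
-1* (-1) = 1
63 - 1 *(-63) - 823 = -697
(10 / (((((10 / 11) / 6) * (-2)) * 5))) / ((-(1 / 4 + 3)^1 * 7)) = 0.29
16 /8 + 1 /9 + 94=865 /9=96.11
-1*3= -3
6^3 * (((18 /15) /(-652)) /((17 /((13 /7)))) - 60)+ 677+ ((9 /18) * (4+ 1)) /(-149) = -354999233091 /28901530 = -12283.06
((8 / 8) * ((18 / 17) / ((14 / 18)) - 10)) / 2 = -4.32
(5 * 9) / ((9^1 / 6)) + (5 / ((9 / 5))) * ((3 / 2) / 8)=1465 / 48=30.52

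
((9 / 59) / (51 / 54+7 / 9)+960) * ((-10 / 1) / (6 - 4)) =-8780010 / 1829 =-4800.44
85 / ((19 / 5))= 425 / 19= 22.37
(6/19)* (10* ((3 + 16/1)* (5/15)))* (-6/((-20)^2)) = -3/10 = -0.30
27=27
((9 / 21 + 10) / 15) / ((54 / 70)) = 73 / 81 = 0.90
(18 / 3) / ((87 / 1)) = 2 / 29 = 0.07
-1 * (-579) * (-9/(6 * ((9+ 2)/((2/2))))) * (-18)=15633/11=1421.18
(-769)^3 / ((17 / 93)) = -42292364637 / 17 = -2487786155.12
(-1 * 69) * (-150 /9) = 1150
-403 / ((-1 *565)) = 403 / 565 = 0.71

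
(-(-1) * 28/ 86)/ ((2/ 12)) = 84/ 43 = 1.95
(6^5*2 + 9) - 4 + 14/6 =46678/3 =15559.33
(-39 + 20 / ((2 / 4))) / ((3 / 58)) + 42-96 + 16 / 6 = -32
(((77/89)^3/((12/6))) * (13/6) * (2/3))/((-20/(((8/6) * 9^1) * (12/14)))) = -0.24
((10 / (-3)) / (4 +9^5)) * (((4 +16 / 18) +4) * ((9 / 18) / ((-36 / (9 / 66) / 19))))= 950 / 52616223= 0.00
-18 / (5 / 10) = -36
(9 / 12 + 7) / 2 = 31 / 8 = 3.88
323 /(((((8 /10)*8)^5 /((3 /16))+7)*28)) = 3028125 /15034223036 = 0.00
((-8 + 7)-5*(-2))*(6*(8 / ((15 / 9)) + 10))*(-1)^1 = -3996 / 5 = -799.20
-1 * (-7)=7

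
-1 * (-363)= 363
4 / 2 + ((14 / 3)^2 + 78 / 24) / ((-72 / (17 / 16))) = 67627 / 41472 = 1.63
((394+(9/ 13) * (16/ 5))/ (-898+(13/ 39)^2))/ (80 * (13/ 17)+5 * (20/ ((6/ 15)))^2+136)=-1970181/ 56689750390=-0.00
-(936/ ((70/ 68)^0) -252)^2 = -467856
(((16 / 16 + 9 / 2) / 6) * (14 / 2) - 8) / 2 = -19 / 24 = -0.79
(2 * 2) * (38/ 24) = 19/ 3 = 6.33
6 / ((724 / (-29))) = -87 / 362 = -0.24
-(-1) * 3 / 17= 3 / 17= 0.18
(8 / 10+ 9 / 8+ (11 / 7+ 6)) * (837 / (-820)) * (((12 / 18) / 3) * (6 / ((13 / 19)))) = -18.89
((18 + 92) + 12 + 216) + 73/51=17311/51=339.43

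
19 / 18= 1.06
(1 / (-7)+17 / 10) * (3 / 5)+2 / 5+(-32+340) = 108267 / 350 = 309.33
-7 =-7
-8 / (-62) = 4 / 31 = 0.13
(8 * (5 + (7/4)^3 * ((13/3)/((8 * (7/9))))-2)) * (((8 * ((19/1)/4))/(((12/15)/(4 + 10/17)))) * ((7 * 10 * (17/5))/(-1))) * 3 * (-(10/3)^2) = 744982875/8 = 93122859.38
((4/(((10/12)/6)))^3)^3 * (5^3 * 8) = 212986666247081951232/15625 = 13631146639813244.88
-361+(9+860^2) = 739248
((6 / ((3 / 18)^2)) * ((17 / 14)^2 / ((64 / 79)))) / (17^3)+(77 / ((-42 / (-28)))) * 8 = 32846591 / 79968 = 410.75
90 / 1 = 90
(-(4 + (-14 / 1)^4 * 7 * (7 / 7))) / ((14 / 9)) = -172874.57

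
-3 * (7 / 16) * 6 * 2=-63 / 4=-15.75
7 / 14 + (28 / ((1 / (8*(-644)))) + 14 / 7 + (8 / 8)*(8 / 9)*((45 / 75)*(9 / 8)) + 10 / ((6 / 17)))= -4326737 / 30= -144224.57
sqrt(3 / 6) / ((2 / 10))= 5 * sqrt(2) / 2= 3.54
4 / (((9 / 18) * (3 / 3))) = 8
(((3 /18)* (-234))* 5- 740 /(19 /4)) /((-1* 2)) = 6665 /38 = 175.39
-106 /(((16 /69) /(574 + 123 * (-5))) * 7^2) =149937 /392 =382.49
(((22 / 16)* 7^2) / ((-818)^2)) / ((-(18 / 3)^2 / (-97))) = 52283 / 192707712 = 0.00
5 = 5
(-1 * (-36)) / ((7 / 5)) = 180 / 7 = 25.71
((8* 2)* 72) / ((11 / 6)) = 6912 / 11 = 628.36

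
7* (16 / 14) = 8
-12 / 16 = -3 / 4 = -0.75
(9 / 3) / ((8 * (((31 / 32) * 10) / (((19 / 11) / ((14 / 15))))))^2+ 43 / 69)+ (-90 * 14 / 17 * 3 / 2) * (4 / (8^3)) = -15455138499 / 17828954816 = -0.87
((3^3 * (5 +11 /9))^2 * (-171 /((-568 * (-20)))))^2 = 22747275684 /126025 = 180498.12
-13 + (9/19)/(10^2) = -24691/1900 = -13.00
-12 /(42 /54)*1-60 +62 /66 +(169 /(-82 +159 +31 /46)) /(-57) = -1168730207 /15681897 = -74.53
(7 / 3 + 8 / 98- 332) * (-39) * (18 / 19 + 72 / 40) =164387457 / 4655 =35314.17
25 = 25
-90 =-90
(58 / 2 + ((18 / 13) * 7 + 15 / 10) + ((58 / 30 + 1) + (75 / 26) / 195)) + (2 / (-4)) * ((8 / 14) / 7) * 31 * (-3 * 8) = 73.51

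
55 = 55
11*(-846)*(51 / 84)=-79101 / 14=-5650.07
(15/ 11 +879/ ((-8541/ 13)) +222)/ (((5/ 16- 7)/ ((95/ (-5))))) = 162597440/ 257763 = 630.80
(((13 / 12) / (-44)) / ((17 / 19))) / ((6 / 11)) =-247 / 4896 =-0.05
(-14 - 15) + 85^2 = 7196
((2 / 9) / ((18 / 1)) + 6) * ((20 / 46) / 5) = 974 / 1863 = 0.52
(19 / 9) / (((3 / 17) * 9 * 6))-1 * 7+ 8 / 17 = -156347 / 24786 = -6.31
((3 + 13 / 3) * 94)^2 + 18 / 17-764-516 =72506930 / 153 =473901.50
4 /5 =0.80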